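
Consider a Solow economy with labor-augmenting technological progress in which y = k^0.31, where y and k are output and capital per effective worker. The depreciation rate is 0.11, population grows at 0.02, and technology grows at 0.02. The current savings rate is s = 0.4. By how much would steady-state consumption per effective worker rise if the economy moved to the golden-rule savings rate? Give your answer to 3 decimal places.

Δc ≈ 0.024

Capital per effective worker breaks even when investment replaces (n + g + δ)·k; here n + g + δ = 0.15.
Current steady state (s = 0.4): k* = (0.4/0.15)^(1/0.69) ≈ 4.1433, y* = 4.1433^0.31 ≈ 1.5537, c* = (1−0.4)·1.5537 ≈ 0.9322.
Golden rule sets MPK = n+g+δ: 0.31·k^(0.31−1) = 0.15, so k_gold = (0.31/0.15)^(1/0.69) ≈ 2.8636.
y_gold = 2.8636^0.31 ≈ 1.3856, c_gold = y_gold − 0.15·k_gold ≈ 0.9561.
Gain: Δc = 0.9561 − 0.9322 ≈ 0.0238.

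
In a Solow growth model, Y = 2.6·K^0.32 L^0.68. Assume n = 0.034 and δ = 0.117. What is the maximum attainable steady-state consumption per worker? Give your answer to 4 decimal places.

c_gold ≈ 3.9469

Break-even investment rate: n + δ = 0.034 + 0.117 = 0.151.
Golden rule sets MPK = n+δ: 0.32·2.6·k^(0.32−1) = 0.151, so k_gold = (0.32·2.6/0.151)^(1/0.68) ≈ 12.3005.
y_gold = 2.6·12.3005^0.32 ≈ 5.8043.
c_gold = y_gold − (n+δ)·k_gold = 5.8043 − 0.151·12.3005 ≈ 3.9469.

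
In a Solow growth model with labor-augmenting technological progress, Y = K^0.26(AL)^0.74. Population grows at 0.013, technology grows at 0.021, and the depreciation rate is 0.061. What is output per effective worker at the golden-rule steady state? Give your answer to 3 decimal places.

y_gold ≈ 1.424

Capital per effective worker breaks even when investment replaces (n + g + δ)·k; here n + g + δ = 0.095.
Maximizing c = f(k) − (n+g+δ)·k gives f'(k) = n+g+δ, i.e. 0.26·k^(0.26−1) = 0.095, so k_gold = (0.26/0.095)^(1/0.74) ≈ 3.8983.
Output: y_gold = k_gold^0.26 = 3.8983^0.26 ≈ 1.4244.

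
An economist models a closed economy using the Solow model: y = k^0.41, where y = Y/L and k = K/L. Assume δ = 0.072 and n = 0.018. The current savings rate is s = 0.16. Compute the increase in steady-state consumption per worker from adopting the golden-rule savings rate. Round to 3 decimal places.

Capital per worker breaks even when investment replaces (n + δ)·k; here n + δ = 0.09.
Current steady state (s = 0.16): k* = (0.16/0.09)^(1/0.59) ≈ 2.6517, y* = 2.6517^0.41 ≈ 1.4916, c* = (1−0.16)·1.4916 ≈ 1.2529.
Maximizing c = f(k) − (n+δ)·k gives f'(k) = n+δ, i.e. 0.41·k^(0.41−1) = 0.09, so k_gold = (0.41/0.09)^(1/0.59) ≈ 13.0669.
y_gold = 13.0669^0.41 ≈ 2.8683, c_gold = y_gold − 0.09·k_gold ≈ 1.6923.
Gain: Δc = 1.6923 − 1.2529 ≈ 0.4394.

Δc ≈ 0.439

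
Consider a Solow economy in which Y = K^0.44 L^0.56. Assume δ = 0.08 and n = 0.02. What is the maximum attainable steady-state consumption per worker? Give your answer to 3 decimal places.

Capital per worker breaks even when investment replaces (n + δ)·k; here n + δ = 0.1.
At the golden rule the marginal product of capital equals n+δ: 0.44·k^(0.44−1) = 0.1. Solving, k_gold = (0.44/0.1)^(1/0.56) ≈ 14.0936.
y_gold = 14.0936^0.44 ≈ 3.2031.
c_gold = y_gold − (n+δ)·k_gold = 3.2031 − 0.1·14.0936 ≈ 1.7937.

c_gold ≈ 1.794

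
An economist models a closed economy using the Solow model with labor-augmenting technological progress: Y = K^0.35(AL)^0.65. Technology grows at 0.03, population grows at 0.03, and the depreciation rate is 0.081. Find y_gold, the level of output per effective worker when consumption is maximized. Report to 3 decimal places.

The effective depreciation rate is n + g + δ = 0.03 + 0.03 + 0.081 = 0.141.
Setting f'(k) = n+g+δ gives 0.35·k^(0.35−1) = 0.141, hence k_gold = (0.35/0.141)^(1/0.65) ≈ 4.0500.
Output: y_gold = k_gold^0.35 = 4.0500^0.35 ≈ 1.6316.

y_gold ≈ 1.632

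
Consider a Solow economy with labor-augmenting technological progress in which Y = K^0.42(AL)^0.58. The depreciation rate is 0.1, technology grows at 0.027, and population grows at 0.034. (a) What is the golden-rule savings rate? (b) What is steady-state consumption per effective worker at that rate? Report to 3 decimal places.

Capital per effective worker breaks even when investment replaces (n + g + δ)·k; here n + g + δ = 0.161.
For Cobb-Douglas, s_gold equals capital's share: s_gold = 0.42.
Maximizing c = f(k) − (n+g+δ)·k gives f'(k) = n+g+δ, i.e. 0.42·k^(0.42−1) = 0.161, so k_gold = (0.42/0.161)^(1/0.58) ≈ 5.2236.
y_gold = 5.2236^0.42 ≈ 2.0024; c_gold = (1−0.42)·y_gold ≈ 1.1614.

(a) s_gold = 0.420; (b) c_gold ≈ 1.161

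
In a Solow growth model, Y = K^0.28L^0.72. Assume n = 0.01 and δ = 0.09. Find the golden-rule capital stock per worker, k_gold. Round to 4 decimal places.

n + δ = 0.01 + 0.09 = 0.1.
Setting f'(k) = n+δ gives 0.28·k^(0.28−1) = 0.1, hence k_gold = (0.28/0.1)^(1/0.72) ≈ 4.1788.

k_gold ≈ 4.1788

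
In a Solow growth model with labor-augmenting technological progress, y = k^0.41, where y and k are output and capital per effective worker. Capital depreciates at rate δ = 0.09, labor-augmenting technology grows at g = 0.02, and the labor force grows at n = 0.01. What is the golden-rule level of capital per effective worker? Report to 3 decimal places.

k_gold ≈ 8.024

Break-even investment rate: n + g + δ = 0.01 + 0.02 + 0.09 = 0.12.
At the golden rule the marginal product of capital equals n+g+δ: 0.41·k^(0.41−1) = 0.12. Solving, k_gold = (0.41/0.12)^(1/0.59) ≈ 8.0244.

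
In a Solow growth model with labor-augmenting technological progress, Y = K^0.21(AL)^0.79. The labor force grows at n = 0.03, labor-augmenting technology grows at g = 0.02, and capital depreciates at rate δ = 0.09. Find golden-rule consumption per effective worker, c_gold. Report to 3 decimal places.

c_gold ≈ 0.880

Capital per effective worker breaks even when investment replaces (n + g + δ)·k; here n + g + δ = 0.14.
At the golden rule the marginal product of capital equals n+g+δ: 0.21·k^(0.21−1) = 0.14. Solving, k_gold = (0.21/0.14)^(1/0.79) ≈ 1.6707.
y_gold = 1.6707^0.21 ≈ 1.1138.
c_gold = y_gold − (n+g+δ)·k_gold = 1.1138 − 0.14·1.6707 ≈ 0.8799.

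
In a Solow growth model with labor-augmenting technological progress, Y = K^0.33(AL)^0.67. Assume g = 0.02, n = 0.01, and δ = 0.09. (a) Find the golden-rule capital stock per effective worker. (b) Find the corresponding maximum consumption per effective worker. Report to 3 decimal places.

Break-even investment rate: n + g + δ = 0.01 + 0.02 + 0.09 = 0.12.
Maximizing c = f(k) − (n+g+δ)·k gives f'(k) = n+g+δ, i.e. 0.33·k^(0.33−1) = 0.12, so k_gold = (0.33/0.12)^(1/0.67) ≈ 4.5261.
y_gold = 4.5261^0.33 ≈ 1.6458; c_gold = y_gold − 0.12·k_gold ≈ 1.1027.

(a) k_gold ≈ 4.526; (b) c_gold ≈ 1.103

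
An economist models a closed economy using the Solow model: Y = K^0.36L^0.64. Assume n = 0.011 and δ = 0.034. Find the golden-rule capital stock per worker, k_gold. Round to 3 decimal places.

k_gold ≈ 25.768

Break-even investment rate: n + δ = 0.011 + 0.034 = 0.045.
Golden rule sets MPK = n+δ: 0.36·k^(0.36−1) = 0.045, so k_gold = (0.36/0.045)^(1/0.64) ≈ 25.7678.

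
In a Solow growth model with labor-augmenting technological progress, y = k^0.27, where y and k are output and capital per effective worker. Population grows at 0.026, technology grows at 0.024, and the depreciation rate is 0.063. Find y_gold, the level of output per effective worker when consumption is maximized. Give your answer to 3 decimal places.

The effective depreciation rate is n + g + δ = 0.026 + 0.024 + 0.063 = 0.113.
Setting f'(k) = n+g+δ gives 0.27·k^(0.27−1) = 0.113, hence k_gold = (0.27/0.113)^(1/0.73) ≈ 3.2976.
Output: y_gold = k_gold^0.27 = 3.2976^0.27 ≈ 1.3801.

y_gold ≈ 1.380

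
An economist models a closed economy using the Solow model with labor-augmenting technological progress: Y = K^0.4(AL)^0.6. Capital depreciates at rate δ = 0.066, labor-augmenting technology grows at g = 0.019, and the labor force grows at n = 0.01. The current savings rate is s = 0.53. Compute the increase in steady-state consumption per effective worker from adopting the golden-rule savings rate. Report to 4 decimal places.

Δc ≈ 0.0861

Capital per effective worker breaks even when investment replaces (n + g + δ)·k; here n + g + δ = 0.095.
Current steady state (s = 0.53): k* = (0.53/0.095)^(1/0.6) ≈ 17.5491, y* = 17.5491^0.4 ≈ 3.1456, c* = (1−0.53)·3.1456 ≈ 1.4784.
Setting f'(k) = n+g+δ gives 0.4·k^(0.4−1) = 0.095, hence k_gold = (0.4/0.095)^(1/0.6) ≈ 10.9789.
y_gold = 10.9789^0.4 ≈ 2.6075, c_gold = y_gold − 0.095·k_gold ≈ 1.5645.
Gain: Δc = 1.5645 − 1.4784 ≈ 0.0861.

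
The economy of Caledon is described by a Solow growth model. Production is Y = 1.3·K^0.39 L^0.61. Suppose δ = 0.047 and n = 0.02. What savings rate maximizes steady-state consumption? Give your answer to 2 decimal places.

s_gold = 0.39

n + δ = 0.02 + 0.047 = 0.067.
At the golden rule MPK = n+δ, and in any Cobb-Douglas steady state s = (n+δ)·k/y = MPK·k/y = capital's share 0.39.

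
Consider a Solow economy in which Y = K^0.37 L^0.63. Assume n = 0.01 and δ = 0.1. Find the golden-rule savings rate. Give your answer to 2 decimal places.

Capital per worker breaks even when investment replaces (n + δ)·k; here n + δ = 0.11.
At the golden rule MPK = n+δ, and in any Cobb-Douglas steady state s = (n+δ)·k/y = MPK·k/y = capital's share 0.37.

s_gold = 0.37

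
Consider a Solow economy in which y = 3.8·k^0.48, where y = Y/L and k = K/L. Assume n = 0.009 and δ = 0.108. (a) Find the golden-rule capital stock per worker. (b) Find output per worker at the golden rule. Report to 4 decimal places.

(a) k_gold ≈ 196.7529; (b) y_gold ≈ 47.9585

Break-even investment rate: n + δ = 0.009 + 0.108 = 0.117.
Setting f'(k) = n+δ gives 0.48·3.8·k^(0.48−1) = 0.117, hence k_gold = (0.48·3.8/0.117)^(1/0.52) ≈ 196.7529.
y_gold = 3.8·196.7529^0.48 ≈ 47.9585.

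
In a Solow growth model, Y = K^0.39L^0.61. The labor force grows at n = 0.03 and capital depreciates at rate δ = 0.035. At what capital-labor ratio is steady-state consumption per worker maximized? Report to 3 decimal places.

k_gold ≈ 18.865

n + δ = 0.03 + 0.035 = 0.065.
Setting f'(k) = n+δ gives 0.39·k^(0.39−1) = 0.065, hence k_gold = (0.39/0.065)^(1/0.61) ≈ 18.8650.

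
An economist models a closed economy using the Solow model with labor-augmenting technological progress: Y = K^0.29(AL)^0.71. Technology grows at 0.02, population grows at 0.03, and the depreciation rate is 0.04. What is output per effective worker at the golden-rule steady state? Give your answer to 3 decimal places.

y_gold ≈ 1.613

Capital per effective worker breaks even when investment replaces (n + g + δ)·k; here n + g + δ = 0.09.
At the golden rule the marginal product of capital equals n+g+δ: 0.29·k^(0.29−1) = 0.09. Solving, k_gold = (0.29/0.09)^(1/0.71) ≈ 5.1965.
Output: y_gold = k_gold^0.29 = 5.1965^0.29 ≈ 1.6127.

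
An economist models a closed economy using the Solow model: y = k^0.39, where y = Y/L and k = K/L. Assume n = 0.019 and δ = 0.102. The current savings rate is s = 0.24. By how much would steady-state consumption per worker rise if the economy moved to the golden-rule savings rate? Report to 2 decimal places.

Δc ≈ 0.11

Break-even investment rate: n + δ = 0.019 + 0.102 = 0.121.
Current steady state (s = 0.24): k* = (0.24/0.121)^(1/0.61) ≈ 3.0731, y* = 3.0731^0.39 ≈ 1.5494, c* = (1−0.24)·1.5494 ≈ 1.1775.
Setting f'(k) = n+δ gives 0.39·k^(0.39−1) = 0.121, hence k_gold = (0.39/0.121)^(1/0.61) ≈ 6.8115.
y_gold = 6.8115^0.39 ≈ 2.1133, c_gold = y_gold − 0.121·k_gold ≈ 1.2891.
Gain: Δc = 1.2891 − 1.1775 ≈ 0.1116.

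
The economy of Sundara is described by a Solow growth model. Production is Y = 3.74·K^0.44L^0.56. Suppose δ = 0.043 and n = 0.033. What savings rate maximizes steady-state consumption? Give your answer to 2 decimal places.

s_gold = 0.44

The effective depreciation rate is n + δ = 0.033 + 0.043 = 0.076.
At the golden rule MPK = n+δ, and in any Cobb-Douglas steady state s = (n+δ)·k/y = MPK·k/y = capital's share 0.44.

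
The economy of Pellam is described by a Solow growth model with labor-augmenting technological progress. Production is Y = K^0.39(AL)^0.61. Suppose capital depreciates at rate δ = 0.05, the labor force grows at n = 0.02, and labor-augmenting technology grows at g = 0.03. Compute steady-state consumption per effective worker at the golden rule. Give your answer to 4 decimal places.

c_gold ≈ 1.4562

The effective depreciation rate is n + g + δ = 0.02 + 0.03 + 0.05 = 0.1.
Maximizing c = f(k) − (n+g+δ)·k gives f'(k) = n+g+δ, i.e. 0.39·k^(0.39−1) = 0.1, so k_gold = (0.39/0.1)^(1/0.61) ≈ 9.3102.
y_gold = 9.3102^0.39 ≈ 2.3872.
c_gold = y_gold − (n+g+δ)·k_gold = 2.3872 − 0.1·9.3102 ≈ 1.4562.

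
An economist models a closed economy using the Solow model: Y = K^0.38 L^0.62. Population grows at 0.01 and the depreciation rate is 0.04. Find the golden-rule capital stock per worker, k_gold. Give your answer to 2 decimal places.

Break-even investment rate: n + δ = 0.01 + 0.04 = 0.05.
Golden rule sets MPK = n+δ: 0.38·k^(0.38−1) = 0.05, so k_gold = (0.38/0.05)^(1/0.62) ≈ 26.3431.

k_gold ≈ 26.34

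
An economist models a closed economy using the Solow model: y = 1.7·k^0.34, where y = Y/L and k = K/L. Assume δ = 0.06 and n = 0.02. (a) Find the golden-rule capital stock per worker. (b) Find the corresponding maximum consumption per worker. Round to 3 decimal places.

(a) k_gold ≈ 20.011; (b) c_gold ≈ 3.108

Break-even investment rate: n + δ = 0.02 + 0.06 = 0.08.
Setting f'(k) = n+δ gives 0.34·1.7·k^(0.34−1) = 0.08, hence k_gold = (0.34·1.7/0.08)^(1/0.66) ≈ 20.0110.
y_gold = 1.7·20.0110^0.34 ≈ 4.7085; c_gold = y_gold − 0.08·k_gold ≈ 3.1076.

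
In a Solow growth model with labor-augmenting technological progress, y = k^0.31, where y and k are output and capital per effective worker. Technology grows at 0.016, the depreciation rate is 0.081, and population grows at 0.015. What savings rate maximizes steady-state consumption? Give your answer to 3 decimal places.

Capital per effective worker breaks even when investment replaces (n + g + δ)·k; here n + g + δ = 0.112.
At the golden rule MPK = n+g+δ, and in any Cobb-Douglas steady state s = (n+g+δ)·k/y = MPK·k/y = capital's share 0.31.

s_gold = 0.310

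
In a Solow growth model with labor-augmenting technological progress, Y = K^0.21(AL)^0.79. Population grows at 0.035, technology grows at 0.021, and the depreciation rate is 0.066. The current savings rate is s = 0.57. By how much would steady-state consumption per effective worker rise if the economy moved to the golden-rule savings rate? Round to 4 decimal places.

Break-even investment rate: n + g + δ = 0.035 + 0.021 + 0.066 = 0.122.
Current steady state (s = 0.57): k* = (0.57/0.122)^(1/0.79) ≈ 7.0386, y* = 7.0386^0.21 ≈ 1.5065, c* = (1−0.57)·1.5065 ≈ 0.6478.
Golden rule sets MPK = n+g+δ: 0.21·k^(0.21−1) = 0.122, so k_gold = (0.21/0.122)^(1/0.79) ≈ 1.9886.
y_gold = 1.9886^0.21 ≈ 1.1553, c_gold = y_gold − 0.122·k_gold ≈ 0.9127.
Gain: Δc = 0.9127 − 0.6478 ≈ 0.2649.

Δc ≈ 0.2649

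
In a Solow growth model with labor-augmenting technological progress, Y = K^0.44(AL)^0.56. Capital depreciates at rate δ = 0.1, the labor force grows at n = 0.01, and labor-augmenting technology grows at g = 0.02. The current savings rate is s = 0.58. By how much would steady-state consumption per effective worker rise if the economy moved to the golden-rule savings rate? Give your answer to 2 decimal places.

Δc ≈ 0.10

The effective depreciation rate is n + g + δ = 0.01 + 0.02 + 0.1 = 0.13.
Current steady state (s = 0.58): k* = (0.58/0.13)^(1/0.56) ≈ 14.4475, y* = 14.4475^0.44 ≈ 3.2382, c* = (1−0.58)·3.2382 ≈ 1.3601.
Setting f'(k) = n+g+δ gives 0.44·k^(0.44−1) = 0.13, hence k_gold = (0.44/0.13)^(1/0.56) ≈ 8.8217.
y_gold = 8.8217^0.44 ≈ 2.6064, c_gold = y_gold − 0.13·k_gold ≈ 1.4596.
Gain: Δc = 1.4596 − 1.3601 ≈ 0.0995.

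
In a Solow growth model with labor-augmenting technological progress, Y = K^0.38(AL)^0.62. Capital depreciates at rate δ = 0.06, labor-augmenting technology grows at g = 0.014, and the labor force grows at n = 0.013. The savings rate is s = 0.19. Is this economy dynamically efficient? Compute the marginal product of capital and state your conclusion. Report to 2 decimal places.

dynamically efficient; MPK ≈ 0.17

n + g + δ = 0.013 + 0.014 + 0.06 = 0.087.
Steady-state k*: s·k^0.38 = 0.087·k gives k* = (0.19/0.087)^(1/0.62) ≈ 3.5249.
MPK = 0.38·3.5249^(-0.62) ≈ 0.1740.
MPK > n+g+δ = 0.087, so the economy is dynamically efficient (under-saving).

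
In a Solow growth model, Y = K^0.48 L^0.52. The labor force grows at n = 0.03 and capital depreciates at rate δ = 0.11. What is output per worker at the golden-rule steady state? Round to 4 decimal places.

n + δ = 0.03 + 0.11 = 0.14.
At the golden rule the marginal product of capital equals n+δ: 0.48·k^(0.48−1) = 0.14. Solving, k_gold = (0.48/0.14)^(1/0.52) ≈ 10.6921.
Output: y_gold = k_gold^0.48 = 10.6921^0.48 ≈ 3.1185.

y_gold ≈ 3.1185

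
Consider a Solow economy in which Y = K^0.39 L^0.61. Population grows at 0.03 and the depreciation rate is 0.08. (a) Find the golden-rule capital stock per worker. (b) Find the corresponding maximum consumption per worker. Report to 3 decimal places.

(a) k_gold ≈ 7.963; (b) c_gold ≈ 1.370

The effective depreciation rate is n + δ = 0.03 + 0.08 = 0.11.
Maximizing c = f(k) − (n+δ)·k gives f'(k) = n+δ, i.e. 0.39·k^(0.39−1) = 0.11, so k_gold = (0.39/0.11)^(1/0.61) ≈ 7.9635.
y_gold = 7.9635^0.39 ≈ 2.2461; c_gold = y_gold − 0.11·k_gold ≈ 1.3701.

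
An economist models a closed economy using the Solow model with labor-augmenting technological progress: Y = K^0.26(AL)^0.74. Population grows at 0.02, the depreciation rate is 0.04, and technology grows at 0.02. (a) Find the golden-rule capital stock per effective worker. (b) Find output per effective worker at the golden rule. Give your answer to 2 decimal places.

Capital per effective worker breaks even when investment replaces (n + g + δ)·k; here n + g + δ = 0.08.
Setting f'(k) = n+g+δ gives 0.26·k^(0.26−1) = 0.08, hence k_gold = (0.26/0.08)^(1/0.74) ≈ 4.9174.
y_gold = 4.9174^0.26 ≈ 1.5130.

(a) k_gold ≈ 4.92; (b) y_gold ≈ 1.51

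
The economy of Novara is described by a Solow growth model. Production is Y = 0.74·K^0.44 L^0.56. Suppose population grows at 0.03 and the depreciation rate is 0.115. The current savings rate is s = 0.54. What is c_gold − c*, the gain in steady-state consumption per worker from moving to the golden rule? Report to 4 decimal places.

Δc ≈ 0.0275

The effective depreciation rate is n + δ = 0.03 + 0.115 = 0.145.
Current steady state (s = 0.54): k* = (0.54·0.74/0.145)^(1/0.56) ≈ 6.1119, y* = 0.74·6.1119^0.44 ≈ 1.6412, c* = (1−0.54)·1.6412 ≈ 0.7549.
Maximizing c = f(k) − (n+δ)·k gives f'(k) = n+δ, i.e. 0.44·0.74·k^(0.44−1) = 0.145, so k_gold = (0.44·0.74/0.145)^(1/0.56) ≈ 4.2399.
y_gold = 0.74·4.2399^0.44 ≈ 1.3972, c_gold = y_gold − 0.145·k_gold ≈ 0.7824.
Gain: Δc = 0.7824 − 0.7549 ≈ 0.0275.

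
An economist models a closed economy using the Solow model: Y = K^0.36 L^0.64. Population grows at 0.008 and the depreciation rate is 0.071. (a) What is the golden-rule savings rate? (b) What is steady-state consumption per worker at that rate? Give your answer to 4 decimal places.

(a) s_gold = 0.3600; (b) c_gold ≈ 1.5021

n + δ = 0.008 + 0.071 = 0.079.
For Cobb-Douglas, s_gold equals capital's share: s_gold = 0.36.
Maximizing c = f(k) − (n+δ)·k gives f'(k) = n+δ, i.e. 0.36·k^(0.36−1) = 0.079, so k_gold = (0.36/0.079)^(1/0.64) ≈ 10.6950.
y_gold = 10.6950^0.36 ≈ 2.3470; c_gold = (1−0.36)·y_gold ≈ 1.5021.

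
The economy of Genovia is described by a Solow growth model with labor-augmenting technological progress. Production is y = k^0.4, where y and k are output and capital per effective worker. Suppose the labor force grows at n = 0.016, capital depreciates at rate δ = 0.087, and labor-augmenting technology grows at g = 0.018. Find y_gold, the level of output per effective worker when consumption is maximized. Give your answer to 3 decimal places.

y_gold ≈ 2.219

Capital per effective worker breaks even when investment replaces (n + g + δ)·k; here n + g + δ = 0.121.
Setting f'(k) = n+g+δ gives 0.4·k^(0.4−1) = 0.121, hence k_gold = (0.4/0.121)^(1/0.6) ≈ 7.3360.
Output: y_gold = k_gold^0.4 = 7.3360^0.4 ≈ 2.2191.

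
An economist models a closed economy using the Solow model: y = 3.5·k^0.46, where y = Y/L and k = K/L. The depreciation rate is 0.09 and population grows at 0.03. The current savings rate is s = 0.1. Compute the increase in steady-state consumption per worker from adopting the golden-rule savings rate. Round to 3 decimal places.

Δc ≈ 9.420

Capital per worker breaks even when investment replaces (n + δ)·k; here n + δ = 0.12.
Current steady state (s = 0.1): k* = (0.1·3.5/0.12)^(1/0.54) ≈ 7.2594, y* = 3.5·7.2594^0.46 ≈ 8.7113, c* = (1−0.1)·8.7113 ≈ 7.8402.
Golden rule sets MPK = n+δ: 0.46·3.5·k^(0.46−1) = 0.12, so k_gold = (0.46·3.5/0.12)^(1/0.54) ≈ 122.5267.
y_gold = 3.5·122.5267^0.46 ≈ 31.9635, c_gold = y_gold − 0.12·k_gold ≈ 17.2603.
Gain: Δc = 17.2603 − 7.8402 ≈ 9.4201.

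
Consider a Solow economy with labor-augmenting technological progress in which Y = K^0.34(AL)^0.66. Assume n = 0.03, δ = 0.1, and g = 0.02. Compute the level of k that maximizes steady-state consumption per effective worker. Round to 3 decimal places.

n + g + δ = 0.03 + 0.02 + 0.1 = 0.15.
Setting f'(k) = n+g+δ gives 0.34·k^(0.34−1) = 0.15, hence k_gold = (0.34/0.15)^(1/0.66) ≈ 3.4551.

k_gold ≈ 3.455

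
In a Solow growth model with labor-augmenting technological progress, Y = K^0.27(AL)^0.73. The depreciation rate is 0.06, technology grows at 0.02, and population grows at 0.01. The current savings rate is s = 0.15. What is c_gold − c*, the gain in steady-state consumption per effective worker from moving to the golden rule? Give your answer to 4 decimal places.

Δc ≈ 0.0692

n + g + δ = 0.01 + 0.02 + 0.06 = 0.09.
Current steady state (s = 0.15): k* = (0.15/0.09)^(1/0.73) ≈ 2.0133, y* = 2.0133^0.27 ≈ 1.2080, c* = (1−0.15)·1.2080 ≈ 1.0268.
Setting f'(k) = n+g+δ gives 0.27·k^(0.27−1) = 0.09, hence k_gold = (0.27/0.09)^(1/0.73) ≈ 4.5039.
y_gold = 4.5039^0.27 ≈ 1.5013, c_gold = y_gold − 0.09·k_gold ≈ 1.0960.
Gain: Δc = 1.0960 − 1.0268 ≈ 0.0692.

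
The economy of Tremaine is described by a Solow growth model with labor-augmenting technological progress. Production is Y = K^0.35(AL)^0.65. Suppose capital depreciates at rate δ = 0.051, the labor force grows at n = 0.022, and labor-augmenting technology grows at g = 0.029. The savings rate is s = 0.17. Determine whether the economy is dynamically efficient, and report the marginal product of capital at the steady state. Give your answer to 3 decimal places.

dynamically efficient; MPK ≈ 0.210

The effective depreciation rate is n + g + δ = 0.022 + 0.029 + 0.051 = 0.102.
Steady-state k*: s·k^0.35 = 0.102·k gives k* = (0.17/0.102)^(1/0.65) ≈ 2.1943.
MPK = 0.35·2.1943^(-0.65) ≈ 0.2100.
MPK > n+g+δ = 0.102, so the economy is dynamically efficient (under-saving).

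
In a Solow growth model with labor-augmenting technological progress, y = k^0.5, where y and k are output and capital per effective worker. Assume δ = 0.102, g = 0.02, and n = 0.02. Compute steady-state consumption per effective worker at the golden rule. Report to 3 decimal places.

c_gold ≈ 1.761

Break-even investment rate: n + g + δ = 0.02 + 0.02 + 0.102 = 0.142.
Golden rule sets MPK = n+g+δ: 0.5·k^(0.5−1) = 0.142, so k_gold = (0.5/0.142)^(1/0.5) ≈ 12.3983.
y_gold = 12.3983^0.5 ≈ 3.5211.
c_gold = y_gold − (n+g+δ)·k_gold = 3.5211 − 0.142·12.3983 ≈ 1.7606.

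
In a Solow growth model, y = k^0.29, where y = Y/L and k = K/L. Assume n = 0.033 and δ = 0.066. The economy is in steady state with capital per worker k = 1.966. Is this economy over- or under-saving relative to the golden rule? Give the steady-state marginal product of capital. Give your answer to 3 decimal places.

Break-even investment rate: n + δ = 0.033 + 0.066 = 0.099.
MPK = 0.29·k^(0.29−1) = 0.29·1.966^(-0.71) ≈ 0.1795.
MPK > 0.099, so the economy is dynamically efficient (under-saving).

under-saving; MPK ≈ 0.179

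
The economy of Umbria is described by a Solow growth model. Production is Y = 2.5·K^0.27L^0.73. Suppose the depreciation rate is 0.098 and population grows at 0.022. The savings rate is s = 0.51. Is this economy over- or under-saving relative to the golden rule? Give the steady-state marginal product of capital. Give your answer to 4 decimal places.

n + δ = 0.022 + 0.098 = 0.12.
Steady-state k*: s·A·k^0.27 = 0.12·k gives k* = (0.51·2.5/0.12)^(1/0.73) ≈ 25.4642.
MPK = 0.27·2.5·25.4642^(-0.73) ≈ 0.0635.
MPK < n+δ = 0.12, so the economy is dynamically inefficient (over-saving).

over-saving; MPK ≈ 0.0635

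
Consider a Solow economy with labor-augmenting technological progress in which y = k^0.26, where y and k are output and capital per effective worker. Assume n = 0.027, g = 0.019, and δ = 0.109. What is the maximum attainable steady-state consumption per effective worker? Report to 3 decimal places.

c_gold ≈ 0.887

Break-even investment rate: n + g + δ = 0.027 + 0.019 + 0.109 = 0.155.
Golden rule sets MPK = n+g+δ: 0.26·k^(0.26−1) = 0.155, so k_gold = (0.26/0.155)^(1/0.74) ≈ 2.0117.
y_gold = 2.0117^0.26 ≈ 1.1993.
c_gold = y_gold − (n+g+δ)·k_gold = 1.1993 − 0.155·2.0117 ≈ 0.8875.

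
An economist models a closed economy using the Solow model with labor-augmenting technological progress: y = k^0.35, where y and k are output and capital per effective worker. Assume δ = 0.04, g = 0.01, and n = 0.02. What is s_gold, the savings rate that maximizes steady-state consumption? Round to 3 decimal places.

s_gold = 0.350

Capital per effective worker breaks even when investment replaces (n + g + δ)·k; here n + g + δ = 0.07.
At the golden rule MPK = n+g+δ, and in any Cobb-Douglas steady state s = (n+g+δ)·k/y = MPK·k/y = capital's share 0.35.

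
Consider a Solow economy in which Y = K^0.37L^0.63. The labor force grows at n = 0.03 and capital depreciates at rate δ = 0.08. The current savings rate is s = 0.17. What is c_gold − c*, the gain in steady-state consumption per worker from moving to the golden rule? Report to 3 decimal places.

Δc ≈ 0.213

Capital per worker breaks even when investment replaces (n + δ)·k; here n + δ = 0.11.
Current steady state (s = 0.17): k* = (0.17/0.11)^(1/0.63) ≈ 1.9957, y* = 1.9957^0.37 ≈ 1.2913, c* = (1−0.17)·1.2913 ≈ 1.0718.
Golden rule sets MPK = n+δ: 0.37·k^(0.37−1) = 0.11, so k_gold = (0.37/0.11)^(1/0.63) ≈ 6.8581.
y_gold = 6.8581^0.37 ≈ 2.0389, c_gold = y_gold − 0.11·k_gold ≈ 1.2845.
Gain: Δc = 1.2845 − 1.0718 ≈ 0.2127.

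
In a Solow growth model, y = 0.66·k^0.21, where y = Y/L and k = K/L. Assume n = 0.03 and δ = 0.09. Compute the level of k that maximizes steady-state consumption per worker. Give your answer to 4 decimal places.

k_gold ≈ 1.2001

Capital per worker breaks even when investment replaces (n + δ)·k; here n + δ = 0.12.
Golden rule sets MPK = n+δ: 0.21·0.66·k^(0.21−1) = 0.12, so k_gold = (0.21·0.66/0.12)^(1/0.79) ≈ 1.2001.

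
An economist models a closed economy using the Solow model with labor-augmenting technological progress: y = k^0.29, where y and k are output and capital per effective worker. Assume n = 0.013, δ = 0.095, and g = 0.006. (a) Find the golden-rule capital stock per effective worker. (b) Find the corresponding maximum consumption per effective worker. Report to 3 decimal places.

The effective depreciation rate is n + g + δ = 0.013 + 0.006 + 0.095 = 0.114.
Setting f'(k) = n+g+δ gives 0.29·k^(0.29−1) = 0.114, hence k_gold = (0.29/0.114)^(1/0.71) ≈ 3.7249.
y_gold = 3.7249^0.29 ≈ 1.4643; c_gold = y_gold − 0.114·k_gold ≈ 1.0396.

(a) k_gold ≈ 3.725; (b) c_gold ≈ 1.040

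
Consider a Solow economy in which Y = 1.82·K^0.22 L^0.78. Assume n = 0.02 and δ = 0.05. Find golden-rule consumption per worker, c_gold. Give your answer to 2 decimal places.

c_gold ≈ 2.32

n + δ = 0.02 + 0.05 = 0.07.
At the golden rule the marginal product of capital equals n+δ: 0.22·1.82·k^(0.22−1) = 0.07. Solving, k_gold = (0.22·1.82/0.07)^(1/0.78) ≈ 9.3545.
y_gold = 1.82·9.3545^0.22 ≈ 2.9764.
c_gold = y_gold − (n+δ)·k_gold = 2.9764 − 0.07·9.3545 ≈ 2.3216.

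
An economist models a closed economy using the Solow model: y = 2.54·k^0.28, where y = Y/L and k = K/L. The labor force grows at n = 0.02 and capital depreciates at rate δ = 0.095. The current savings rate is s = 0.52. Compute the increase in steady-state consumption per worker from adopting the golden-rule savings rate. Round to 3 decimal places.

Δc ≈ 0.564

Capital per worker breaks even when investment replaces (n + δ)·k; here n + δ = 0.115.
Current steady state (s = 0.52): k* = (0.52·2.54/0.115)^(1/0.72) ≈ 29.6767, y* = 2.54·29.6767^0.28 ≈ 6.5631, c* = (1−0.52)·6.5631 ≈ 3.1503.
Setting f'(k) = n+δ gives 0.28·2.54·k^(0.28−1) = 0.115, hence k_gold = (0.28·2.54/0.115)^(1/0.72) ≈ 12.5609.
y_gold = 2.54·12.5609^0.28 ≈ 5.1589, c_gold = y_gold − 0.115·k_gold ≈ 3.7144.
Gain: Δc = 3.7144 − 3.1503 ≈ 0.5641.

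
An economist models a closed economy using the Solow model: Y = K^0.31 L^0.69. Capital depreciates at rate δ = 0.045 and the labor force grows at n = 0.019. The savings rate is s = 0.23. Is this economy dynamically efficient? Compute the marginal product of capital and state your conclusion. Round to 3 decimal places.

Capital per worker breaks even when investment replaces (n + δ)·k; here n + δ = 0.064.
Steady-state k*: s·k^0.31 = 0.064·k gives k* = (0.23/0.064)^(1/0.69) ≈ 6.3847.
MPK = 0.31·6.3847^(-0.69) ≈ 0.0863.
MPK > n+δ = 0.064, so the economy is dynamically efficient (under-saving).

dynamically efficient; MPK ≈ 0.086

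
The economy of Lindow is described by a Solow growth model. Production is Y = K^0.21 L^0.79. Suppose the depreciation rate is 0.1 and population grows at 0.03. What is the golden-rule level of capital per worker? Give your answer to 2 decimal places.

n + δ = 0.03 + 0.1 = 0.13.
Golden rule sets MPK = n+δ: 0.21·k^(0.21−1) = 0.13, so k_gold = (0.21/0.13)^(1/0.79) ≈ 1.8350.

k_gold ≈ 1.84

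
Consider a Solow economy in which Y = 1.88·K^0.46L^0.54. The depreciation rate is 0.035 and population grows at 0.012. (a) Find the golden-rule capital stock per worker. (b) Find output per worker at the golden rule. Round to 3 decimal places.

The effective depreciation rate is n + δ = 0.012 + 0.035 = 0.047.
Maximizing c = f(k) − (n+δ)·k gives f'(k) = n+δ, i.e. 0.46·1.88·k^(0.46−1) = 0.047, so k_gold = (0.46·1.88/0.047)^(1/0.54) ≈ 219.9152.
y_gold = 1.88·219.9152^0.46 ≈ 22.4696.

(a) k_gold ≈ 219.915; (b) y_gold ≈ 22.470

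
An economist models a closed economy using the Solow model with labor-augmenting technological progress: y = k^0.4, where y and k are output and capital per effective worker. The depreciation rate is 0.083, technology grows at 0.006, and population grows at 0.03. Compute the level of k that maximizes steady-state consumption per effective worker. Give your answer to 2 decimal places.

k_gold ≈ 7.54

The effective depreciation rate is n + g + δ = 0.03 + 0.006 + 0.083 = 0.119.
At the golden rule the marginal product of capital equals n+g+δ: 0.4·k^(0.4−1) = 0.119. Solving, k_gold = (0.4/0.119)^(1/0.6) ≈ 7.5426.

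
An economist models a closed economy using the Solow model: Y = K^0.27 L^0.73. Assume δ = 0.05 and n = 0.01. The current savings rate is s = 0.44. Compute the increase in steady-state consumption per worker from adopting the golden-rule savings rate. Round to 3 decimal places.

Δc ≈ 0.103

n + δ = 0.01 + 0.05 = 0.06.
Current steady state (s = 0.44): k* = (0.44/0.06)^(1/0.73) ≈ 15.3230, y* = 15.3230^0.27 ≈ 2.0895, c* = (1−0.44)·2.0895 ≈ 1.1701.
At the golden rule the marginal product of capital equals n+δ: 0.27·k^(0.27−1) = 0.06. Solving, k_gold = (0.27/0.06)^(1/0.73) ≈ 7.8490.
y_gold = 7.8490^0.27 ≈ 1.7442, c_gold = y_gold − 0.06·k_gold ≈ 1.2733.
Gain: Δc = 1.2733 − 1.1701 ≈ 0.1032.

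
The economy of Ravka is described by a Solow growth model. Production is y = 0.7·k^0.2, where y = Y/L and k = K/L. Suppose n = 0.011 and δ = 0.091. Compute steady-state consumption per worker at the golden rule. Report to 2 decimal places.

c_gold ≈ 0.61

Break-even investment rate: n + δ = 0.011 + 0.091 = 0.102.
Setting f'(k) = n+δ gives 0.2·0.7·k^(0.2−1) = 0.102, hence k_gold = (0.2·0.7/0.102)^(1/0.8) ≈ 1.4856.
y_gold = 0.7·1.4856^0.2 ≈ 0.7577.
c_gold = y_gold − (n+δ)·k_gold = 0.7577 − 0.102·1.4856 ≈ 0.6061.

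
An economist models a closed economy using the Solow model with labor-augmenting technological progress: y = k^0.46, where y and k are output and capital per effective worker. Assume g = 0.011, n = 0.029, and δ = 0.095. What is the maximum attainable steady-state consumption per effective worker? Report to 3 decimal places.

Capital per effective worker breaks even when investment replaces (n + g + δ)·k; here n + g + δ = 0.135.
Maximizing c = f(k) − (n+g+δ)·k gives f'(k) = n+g+δ, i.e. 0.46·k^(0.46−1) = 0.135, so k_gold = (0.46/0.135)^(1/0.54) ≈ 9.6821.
y_gold = 9.6821^0.46 ≈ 2.8415.
c_gold = y_gold − (n+g+δ)·k_gold = 2.8415 − 0.135·9.6821 ≈ 1.5344.

c_gold ≈ 1.534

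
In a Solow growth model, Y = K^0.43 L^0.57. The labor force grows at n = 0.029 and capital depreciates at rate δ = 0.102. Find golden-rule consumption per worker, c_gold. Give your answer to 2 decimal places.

The effective depreciation rate is n + δ = 0.029 + 0.102 = 0.131.
Maximizing c = f(k) − (n+δ)·k gives f'(k) = n+δ, i.e. 0.43·k^(0.43−1) = 0.131, so k_gold = (0.43/0.131)^(1/0.57) ≈ 8.0465.
y_gold = 8.0465^0.43 ≈ 2.4514.
c_gold = y_gold − (n+δ)·k_gold = 2.4514 − 0.131·8.0465 ≈ 1.3973.

c_gold ≈ 1.40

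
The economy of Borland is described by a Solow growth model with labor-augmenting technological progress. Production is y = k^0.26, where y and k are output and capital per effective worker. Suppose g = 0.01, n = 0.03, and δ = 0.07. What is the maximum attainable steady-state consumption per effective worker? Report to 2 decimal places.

c_gold ≈ 1.00

Capital per effective worker breaks even when investment replaces (n + g + δ)·k; here n + g + δ = 0.11.
At the golden rule the marginal product of capital equals n+g+δ: 0.26·k^(0.26−1) = 0.11. Solving, k_gold = (0.26/0.11)^(1/0.74) ≈ 3.1977.
y_gold = 3.1977^0.26 ≈ 1.3529.
c_gold = y_gold − (n+g+δ)·k_gold = 1.3529 − 0.11·3.1977 ≈ 1.0011.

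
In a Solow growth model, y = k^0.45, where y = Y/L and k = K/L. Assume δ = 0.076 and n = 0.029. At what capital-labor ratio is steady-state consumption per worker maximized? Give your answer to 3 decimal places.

Break-even investment rate: n + δ = 0.029 + 0.076 = 0.105.
Setting f'(k) = n+δ gives 0.45·k^(0.45−1) = 0.105, hence k_gold = (0.45/0.105)^(1/0.55) ≈ 14.0972.

k_gold ≈ 14.097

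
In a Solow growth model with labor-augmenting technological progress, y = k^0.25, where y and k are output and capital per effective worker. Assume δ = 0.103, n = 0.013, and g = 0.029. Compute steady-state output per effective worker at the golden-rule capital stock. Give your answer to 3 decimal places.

Break-even investment rate: n + g + δ = 0.013 + 0.029 + 0.103 = 0.145.
Maximizing c = f(k) − (n+g+δ)·k gives f'(k) = n+g+δ, i.e. 0.25·k^(0.25−1) = 0.145, so k_gold = (0.25/0.145)^(1/0.75) ≈ 2.0674.
Output: y_gold = k_gold^0.25 = 2.0674^0.25 ≈ 1.1991.

y_gold ≈ 1.199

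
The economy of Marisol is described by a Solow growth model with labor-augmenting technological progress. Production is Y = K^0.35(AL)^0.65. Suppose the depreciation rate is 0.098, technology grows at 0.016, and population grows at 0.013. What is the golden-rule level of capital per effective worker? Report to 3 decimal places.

k_gold ≈ 4.757

Break-even investment rate: n + g + δ = 0.013 + 0.016 + 0.098 = 0.127.
Golden rule sets MPK = n+g+δ: 0.35·k^(0.35−1) = 0.127, so k_gold = (0.35/0.127)^(1/0.65) ≈ 4.7570.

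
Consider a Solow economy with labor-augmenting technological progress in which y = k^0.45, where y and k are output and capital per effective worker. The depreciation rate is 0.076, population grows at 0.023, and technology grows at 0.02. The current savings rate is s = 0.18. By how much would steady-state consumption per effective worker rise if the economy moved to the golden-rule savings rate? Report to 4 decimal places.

Δc ≈ 0.4826

The effective depreciation rate is n + g + δ = 0.023 + 0.02 + 0.076 = 0.119.
Current steady state (s = 0.18): k* = (0.18/0.119)^(1/0.55) ≈ 2.1221, y* = 2.1221^0.45 ≈ 1.4030, c* = (1−0.18)·1.4030 ≈ 1.1504.
Maximizing c = f(k) − (n+g+δ)·k gives f'(k) = n+g+δ, i.e. 0.45·k^(0.45−1) = 0.119, so k_gold = (0.45/0.119)^(1/0.55) ≈ 11.2280.
y_gold = 11.2280^0.45 ≈ 2.9692, c_gold = y_gold − 0.119·k_gold ≈ 1.6330.
Gain: Δc = 1.6330 − 1.1504 ≈ 0.4826.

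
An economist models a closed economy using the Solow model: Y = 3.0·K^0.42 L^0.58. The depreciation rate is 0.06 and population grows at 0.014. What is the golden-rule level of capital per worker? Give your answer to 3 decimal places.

Break-even investment rate: n + δ = 0.014 + 0.06 = 0.074.
Setting f'(k) = n+δ gives 0.42·3.0·k^(0.42−1) = 0.074, hence k_gold = (0.42·3.0/0.074)^(1/0.58) ≈ 132.6335.

k_gold ≈ 132.633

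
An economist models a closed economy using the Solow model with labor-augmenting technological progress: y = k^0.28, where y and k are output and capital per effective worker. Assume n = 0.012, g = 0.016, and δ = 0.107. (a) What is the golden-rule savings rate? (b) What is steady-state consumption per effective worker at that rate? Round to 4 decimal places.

(a) s_gold = 0.2800; (b) c_gold ≈ 0.9562

The effective depreciation rate is n + g + δ = 0.012 + 0.016 + 0.107 = 0.135.
For Cobb-Douglas, s_gold equals capital's share: s_gold = 0.28.
Golden rule sets MPK = n+g+δ: 0.28·k^(0.28−1) = 0.135, so k_gold = (0.28/0.135)^(1/0.72) ≈ 2.7544.
y_gold = 2.7544^0.28 ≈ 1.3280; c_gold = (1−0.28)·y_gold ≈ 0.9562.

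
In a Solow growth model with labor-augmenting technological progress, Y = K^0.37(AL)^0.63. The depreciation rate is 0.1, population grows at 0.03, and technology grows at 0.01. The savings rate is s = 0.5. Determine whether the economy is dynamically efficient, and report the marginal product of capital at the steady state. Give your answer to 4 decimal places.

n + g + δ = 0.03 + 0.01 + 0.1 = 0.14.
Steady-state k*: s·k^0.37 = 0.14·k gives k* = (0.5/0.14)^(1/0.63) ≈ 7.5427.
MPK = 0.37·7.5427^(-0.63) ≈ 0.1036.
MPK < n+g+δ = 0.14, so the economy is dynamically inefficient (over-saving).

dynamically inefficient; MPK ≈ 0.1036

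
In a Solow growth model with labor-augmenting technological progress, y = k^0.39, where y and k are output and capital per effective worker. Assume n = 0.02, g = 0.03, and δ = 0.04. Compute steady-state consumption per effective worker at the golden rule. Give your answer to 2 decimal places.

n + g + δ = 0.02 + 0.03 + 0.04 = 0.09.
Setting f'(k) = n+g+δ gives 0.39·k^(0.39−1) = 0.09, hence k_gold = (0.39/0.09)^(1/0.61) ≈ 11.0655.
y_gold = 11.0655^0.39 ≈ 2.5536.
c_gold = y_gold − (n+g+δ)·k_gold = 2.5536 − 0.09·11.0655 ≈ 1.5577.

c_gold ≈ 1.56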